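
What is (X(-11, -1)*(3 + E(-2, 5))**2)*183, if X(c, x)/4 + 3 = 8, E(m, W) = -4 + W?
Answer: 58560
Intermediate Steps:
X(c, x) = 20 (X(c, x) = -12 + 4*8 = -12 + 32 = 20)
(X(-11, -1)*(3 + E(-2, 5))**2)*183 = (20*(3 + (-4 + 5))**2)*183 = (20*(3 + 1)**2)*183 = (20*4**2)*183 = (20*16)*183 = 320*183 = 58560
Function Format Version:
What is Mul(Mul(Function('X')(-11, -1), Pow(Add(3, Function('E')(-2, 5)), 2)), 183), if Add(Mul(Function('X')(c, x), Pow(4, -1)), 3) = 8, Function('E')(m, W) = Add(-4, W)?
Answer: 58560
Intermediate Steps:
Function('X')(c, x) = 20 (Function('X')(c, x) = Add(-12, Mul(4, 8)) = Add(-12, 32) = 20)
Mul(Mul(Function('X')(-11, -1), Pow(Add(3, Function('E')(-2, 5)), 2)), 183) = Mul(Mul(20, Pow(Add(3, Add(-4, 5)), 2)), 183) = Mul(Mul(20, Pow(Add(3, 1), 2)), 183) = Mul(Mul(20, Pow(4, 2)), 183) = Mul(Mul(20, 16), 183) = Mul(320, 183) = 58560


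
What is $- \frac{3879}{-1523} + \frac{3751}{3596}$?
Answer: $\frac{634247}{176668} \approx 3.59$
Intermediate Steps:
$- \frac{3879}{-1523} + \frac{3751}{3596} = \left(-3879\right) \left(- \frac{1}{1523}\right) + 3751 \cdot \frac{1}{3596} = \frac{3879}{1523} + \frac{121}{116} = \frac{634247}{176668}$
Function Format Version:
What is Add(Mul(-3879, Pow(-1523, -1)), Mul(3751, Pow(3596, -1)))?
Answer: Rational(634247, 176668) ≈ 3.5900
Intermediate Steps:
Add(Mul(-3879, Pow(-1523, -1)), Mul(3751, Pow(3596, -1))) = Add(Mul(-3879, Rational(-1, 1523)), Mul(3751, Rational(1, 3596))) = Add(Rational(3879, 1523), Rational(121, 116)) = Rational(634247, 176668)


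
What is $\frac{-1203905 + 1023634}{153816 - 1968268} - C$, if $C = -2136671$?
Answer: $\frac{3876887149563}{1814452} \approx 2.1367 \cdot 10^{6}$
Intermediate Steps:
$\frac{-1203905 + 1023634}{153816 - 1968268} - C = \frac{-1203905 + 1023634}{153816 - 1968268} - -2136671 = - \frac{180271}{-1814452} + 2136671 = \left(-180271\right) \left(- \frac{1}{1814452}\right) + 2136671 = \frac{180271}{1814452} + 2136671 = \frac{3876887149563}{1814452}$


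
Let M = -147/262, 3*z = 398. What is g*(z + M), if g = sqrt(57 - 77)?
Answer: 103835*I*sqrt(5)/393 ≈ 590.79*I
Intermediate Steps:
z = 398/3 (z = (1/3)*398 = 398/3 ≈ 132.67)
g = 2*I*sqrt(5) (g = sqrt(-20) = 2*I*sqrt(5) ≈ 4.4721*I)
M = -147/262 (M = -147*1/262 = -147/262 ≈ -0.56107)
g*(z + M) = (2*I*sqrt(5))*(398/3 - 147/262) = (2*I*sqrt(5))*(103835/786) = 103835*I*sqrt(5)/393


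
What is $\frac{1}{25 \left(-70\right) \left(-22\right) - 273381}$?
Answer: $- \frac{1}{234881} \approx -4.2575 \cdot 10^{-6}$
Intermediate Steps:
$\frac{1}{25 \left(-70\right) \left(-22\right) - 273381} = \frac{1}{\left(-1750\right) \left(-22\right) - 273381} = \frac{1}{38500 - 273381} = \frac{1}{-234881} = - \frac{1}{234881}$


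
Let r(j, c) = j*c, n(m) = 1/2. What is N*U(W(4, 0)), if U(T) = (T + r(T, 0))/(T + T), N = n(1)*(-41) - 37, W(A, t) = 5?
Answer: -115/4 ≈ -28.750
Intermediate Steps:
n(m) = ½
r(j, c) = c*j
N = -115/2 (N = (½)*(-41) - 37 = -41/2 - 37 = -115/2 ≈ -57.500)
U(T) = ½ (U(T) = (T + 0*T)/(T + T) = (T + 0)/((2*T)) = T*(1/(2*T)) = ½)
N*U(W(4, 0)) = -115/2*½ = -115/4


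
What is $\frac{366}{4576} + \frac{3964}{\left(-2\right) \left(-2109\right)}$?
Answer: $\frac{4920763}{4825392} \approx 1.0198$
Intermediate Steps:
$\frac{366}{4576} + \frac{3964}{\left(-2\right) \left(-2109\right)} = 366 \cdot \frac{1}{4576} + \frac{3964}{4218} = \frac{183}{2288} + 3964 \cdot \frac{1}{4218} = \frac{183}{2288} + \frac{1982}{2109} = \frac{4920763}{4825392}$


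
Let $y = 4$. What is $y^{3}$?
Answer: $64$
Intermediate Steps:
$y^{3} = 4^{3} = 64$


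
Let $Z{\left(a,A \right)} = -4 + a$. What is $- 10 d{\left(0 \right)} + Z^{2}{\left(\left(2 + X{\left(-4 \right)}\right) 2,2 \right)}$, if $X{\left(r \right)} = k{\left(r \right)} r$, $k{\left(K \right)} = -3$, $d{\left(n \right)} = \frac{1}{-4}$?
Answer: $\frac{1157}{2} \approx 578.5$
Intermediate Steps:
$d{\left(n \right)} = - \frac{1}{4}$
$X{\left(r \right)} = - 3 r$
$- 10 d{\left(0 \right)} + Z^{2}{\left(\left(2 + X{\left(-4 \right)}\right) 2,2 \right)} = \left(-10\right) \left(- \frac{1}{4}\right) + \left(-4 + \left(2 - -12\right) 2\right)^{2} = \frac{5}{2} + \left(-4 + \left(2 + 12\right) 2\right)^{2} = \frac{5}{2} + \left(-4 + 14 \cdot 2\right)^{2} = \frac{5}{2} + \left(-4 + 28\right)^{2} = \frac{5}{2} + 24^{2} = \frac{5}{2} + 576 = \frac{1157}{2}$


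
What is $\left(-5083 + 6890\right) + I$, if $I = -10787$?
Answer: $-8980$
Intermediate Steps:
$\left(-5083 + 6890\right) + I = \left(-5083 + 6890\right) - 10787 = 1807 - 10787 = -8980$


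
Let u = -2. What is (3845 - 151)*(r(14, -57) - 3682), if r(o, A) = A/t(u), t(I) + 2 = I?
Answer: -27097337/2 ≈ -1.3549e+7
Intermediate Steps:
t(I) = -2 + I
r(o, A) = -A/4 (r(o, A) = A/(-2 - 2) = A/(-4) = A*(-1/4) = -A/4)
(3845 - 151)*(r(14, -57) - 3682) = (3845 - 151)*(-1/4*(-57) - 3682) = 3694*(57/4 - 3682) = 3694*(-14671/4) = -27097337/2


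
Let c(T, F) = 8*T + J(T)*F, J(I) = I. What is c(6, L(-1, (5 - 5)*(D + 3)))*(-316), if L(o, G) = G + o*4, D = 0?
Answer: -7584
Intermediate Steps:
L(o, G) = G + 4*o
c(T, F) = 8*T + F*T (c(T, F) = 8*T + T*F = 8*T + F*T)
c(6, L(-1, (5 - 5)*(D + 3)))*(-316) = (6*(8 + ((5 - 5)*(0 + 3) + 4*(-1))))*(-316) = (6*(8 + (0*3 - 4)))*(-316) = (6*(8 + (0 - 4)))*(-316) = (6*(8 - 4))*(-316) = (6*4)*(-316) = 24*(-316) = -7584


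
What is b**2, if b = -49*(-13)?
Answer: 405769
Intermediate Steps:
b = 637
b**2 = 637**2 = 405769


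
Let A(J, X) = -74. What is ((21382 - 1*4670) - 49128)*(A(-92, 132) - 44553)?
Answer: 1446628832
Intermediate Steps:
((21382 - 1*4670) - 49128)*(A(-92, 132) - 44553) = ((21382 - 1*4670) - 49128)*(-74 - 44553) = ((21382 - 4670) - 49128)*(-44627) = (16712 - 49128)*(-44627) = -32416*(-44627) = 1446628832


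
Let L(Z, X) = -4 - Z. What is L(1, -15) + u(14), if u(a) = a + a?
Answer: 23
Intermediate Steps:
u(a) = 2*a
L(1, -15) + u(14) = (-4 - 1*1) + 2*14 = (-4 - 1) + 28 = -5 + 28 = 23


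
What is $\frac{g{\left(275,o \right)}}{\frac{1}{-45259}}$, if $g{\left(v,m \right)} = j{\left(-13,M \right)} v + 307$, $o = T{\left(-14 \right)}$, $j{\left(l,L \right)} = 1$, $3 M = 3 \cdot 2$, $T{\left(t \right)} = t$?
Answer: $-26340738$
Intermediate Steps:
$M = 2$ ($M = \frac{3 \cdot 2}{3} = \frac{1}{3} \cdot 6 = 2$)
$o = -14$
$g{\left(v,m \right)} = 307 + v$ ($g{\left(v,m \right)} = 1 v + 307 = v + 307 = 307 + v$)
$\frac{g{\left(275,o \right)}}{\frac{1}{-45259}} = \frac{307 + 275}{\frac{1}{-45259}} = \frac{582}{- \frac{1}{45259}} = 582 \left(-45259\right) = -26340738$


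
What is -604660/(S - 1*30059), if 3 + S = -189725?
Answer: 604660/219787 ≈ 2.7511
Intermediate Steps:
S = -189728 (S = -3 - 189725 = -189728)
-604660/(S - 1*30059) = -604660/(-189728 - 1*30059) = -604660/(-189728 - 30059) = -604660/(-219787) = -604660*(-1/219787) = 604660/219787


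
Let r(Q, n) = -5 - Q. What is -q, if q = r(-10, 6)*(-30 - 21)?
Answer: 255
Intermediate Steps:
q = -255 (q = (-5 - 1*(-10))*(-30 - 21) = (-5 + 10)*(-51) = 5*(-51) = -255)
-q = -1*(-255) = 255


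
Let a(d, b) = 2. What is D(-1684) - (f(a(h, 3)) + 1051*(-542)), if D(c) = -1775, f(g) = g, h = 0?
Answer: 567865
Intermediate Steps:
D(-1684) - (f(a(h, 3)) + 1051*(-542)) = -1775 - (2 + 1051*(-542)) = -1775 - (2 - 569642) = -1775 - 1*(-569640) = -1775 + 569640 = 567865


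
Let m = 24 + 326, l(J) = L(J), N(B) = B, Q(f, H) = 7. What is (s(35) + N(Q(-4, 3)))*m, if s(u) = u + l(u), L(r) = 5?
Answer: 16450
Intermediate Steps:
l(J) = 5
s(u) = 5 + u (s(u) = u + 5 = 5 + u)
m = 350
(s(35) + N(Q(-4, 3)))*m = ((5 + 35) + 7)*350 = (40 + 7)*350 = 47*350 = 16450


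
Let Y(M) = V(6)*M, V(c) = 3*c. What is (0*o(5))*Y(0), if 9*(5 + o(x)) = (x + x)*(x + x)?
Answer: 0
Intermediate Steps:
o(x) = -5 + 4*x**2/9 (o(x) = -5 + ((x + x)*(x + x))/9 = -5 + ((2*x)*(2*x))/9 = -5 + (4*x**2)/9 = -5 + 4*x**2/9)
Y(M) = 18*M (Y(M) = (3*6)*M = 18*M)
(0*o(5))*Y(0) = (0*(-5 + (4/9)*5**2))*(18*0) = (0*(-5 + (4/9)*25))*0 = (0*(-5 + 100/9))*0 = (0*(55/9))*0 = 0*0 = 0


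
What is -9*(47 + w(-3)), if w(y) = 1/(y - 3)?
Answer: -843/2 ≈ -421.50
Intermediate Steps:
w(y) = 1/(-3 + y)
-9*(47 + w(-3)) = -9*(47 + 1/(-3 - 3)) = -9*(47 + 1/(-6)) = -9*(47 - ⅙) = -9*281/6 = -843/2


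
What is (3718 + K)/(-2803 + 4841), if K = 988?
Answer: 2353/1019 ≈ 2.3091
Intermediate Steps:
(3718 + K)/(-2803 + 4841) = (3718 + 988)/(-2803 + 4841) = 4706/2038 = 4706*(1/2038) = 2353/1019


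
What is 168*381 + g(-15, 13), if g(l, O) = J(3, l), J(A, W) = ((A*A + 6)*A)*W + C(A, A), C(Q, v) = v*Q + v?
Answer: 63345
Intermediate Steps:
C(Q, v) = v + Q*v (C(Q, v) = Q*v + v = v + Q*v)
J(A, W) = A*(1 + A) + A*W*(6 + A²) (J(A, W) = ((A*A + 6)*A)*W + A*(1 + A) = ((A² + 6)*A)*W + A*(1 + A) = ((6 + A²)*A)*W + A*(1 + A) = (A*(6 + A²))*W + A*(1 + A) = A*W*(6 + A²) + A*(1 + A) = A*(1 + A) + A*W*(6 + A²))
g(l, O) = 12 + 45*l (g(l, O) = 3*(1 + 3 + 6*l + l*3²) = 3*(1 + 3 + 6*l + l*9) = 3*(1 + 3 + 6*l + 9*l) = 3*(4 + 15*l) = 12 + 45*l)
168*381 + g(-15, 13) = 168*381 + (12 + 45*(-15)) = 64008 + (12 - 675) = 64008 - 663 = 63345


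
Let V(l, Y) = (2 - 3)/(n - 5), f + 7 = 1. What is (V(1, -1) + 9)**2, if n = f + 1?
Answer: 8281/100 ≈ 82.810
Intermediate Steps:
f = -6 (f = -7 + 1 = -6)
n = -5 (n = -6 + 1 = -5)
V(l, Y) = 1/10 (V(l, Y) = (2 - 3)/(-5 - 5) = -1/(-10) = -1*(-1/10) = 1/10)
(V(1, -1) + 9)**2 = (1/10 + 9)**2 = (91/10)**2 = 8281/100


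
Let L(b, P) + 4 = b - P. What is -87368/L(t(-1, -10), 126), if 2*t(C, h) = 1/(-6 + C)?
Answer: 1223152/1821 ≈ 671.69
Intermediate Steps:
t(C, h) = 1/(2*(-6 + C))
L(b, P) = -4 + b - P (L(b, P) = -4 + (b - P) = -4 + b - P)
-87368/L(t(-1, -10), 126) = -87368/(-4 + 1/(2*(-6 - 1)) - 1*126) = -87368/(-4 + (1/2)/(-7) - 126) = -87368/(-4 + (1/2)*(-1/7) - 126) = -87368/(-4 - 1/14 - 126) = -87368/(-1821/14) = -87368*(-14/1821) = 1223152/1821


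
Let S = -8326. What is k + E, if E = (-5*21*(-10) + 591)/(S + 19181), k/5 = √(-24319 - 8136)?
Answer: 1641/10855 + 5*I*√32455 ≈ 0.15117 + 900.76*I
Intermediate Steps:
k = 5*I*√32455 (k = 5*√(-24319 - 8136) = 5*√(-32455) = 5*(I*√32455) = 5*I*√32455 ≈ 900.76*I)
E = 1641/10855 (E = (-5*21*(-10) + 591)/(-8326 + 19181) = (-105*(-10) + 591)/10855 = (1050 + 591)*(1/10855) = 1641*(1/10855) = 1641/10855 ≈ 0.15117)
k + E = 5*I*√32455 + 1641/10855 = 1641/10855 + 5*I*√32455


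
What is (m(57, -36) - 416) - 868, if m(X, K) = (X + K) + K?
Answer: -1299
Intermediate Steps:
m(X, K) = X + 2*K (m(X, K) = (K + X) + K = X + 2*K)
(m(57, -36) - 416) - 868 = ((57 + 2*(-36)) - 416) - 868 = ((57 - 72) - 416) - 868 = (-15 - 416) - 868 = -431 - 868 = -1299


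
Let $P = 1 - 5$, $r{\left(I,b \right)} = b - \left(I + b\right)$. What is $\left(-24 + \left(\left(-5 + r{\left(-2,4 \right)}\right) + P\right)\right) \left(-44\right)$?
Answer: $1364$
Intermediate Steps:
$r{\left(I,b \right)} = - I$ ($r{\left(I,b \right)} = b - \left(I + b\right) = - I$)
$P = -4$
$\left(-24 + \left(\left(-5 + r{\left(-2,4 \right)}\right) + P\right)\right) \left(-44\right) = \left(-24 - 7\right) \left(-44\right) = \left(-31\right) \left(-44\right) = 1364$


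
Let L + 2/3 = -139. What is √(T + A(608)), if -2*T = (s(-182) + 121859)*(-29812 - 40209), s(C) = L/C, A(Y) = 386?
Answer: √25956605864085/78 ≈ 65318.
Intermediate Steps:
L = -419/3 (L = -⅔ - 139 = -419/3 ≈ -139.67)
s(C) = -419/(3*C)
T = 665553936299/156 (T = -(-419/3/(-182) + 121859)*(-29812 - 40209)/2 = -(-419/3*(-1/182) + 121859)*(-70021)/2 = -(419/546 + 121859)*(-70021)/2 = -66535433*(-70021)/1092 = -½*(-665553936299/78) = 665553936299/156 ≈ 4.2664e+9)
√(T + A(608)) = √(665553936299/156 + 386) = √(665553996515/156) = √25956605864085/78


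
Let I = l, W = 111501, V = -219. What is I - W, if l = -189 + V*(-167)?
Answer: -75117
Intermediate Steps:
l = 36384 (l = -189 - 219*(-167) = -189 + 36573 = 36384)
I = 36384
I - W = 36384 - 1*111501 = 36384 - 111501 = -75117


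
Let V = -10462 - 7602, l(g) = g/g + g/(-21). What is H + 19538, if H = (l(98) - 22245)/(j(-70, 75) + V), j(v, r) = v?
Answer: 531486511/27201 ≈ 19539.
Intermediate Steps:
l(g) = 1 - g/21 (l(g) = 1 + g*(-1/21) = 1 - g/21)
V = -18064
H = 33373/27201 (H = ((1 - 1/21*98) - 22245)/(-70 - 18064) = ((1 - 14/3) - 22245)/(-18134) = (-11/3 - 22245)*(-1/18134) = -66746/3*(-1/18134) = 33373/27201 ≈ 1.2269)
H + 19538 = 33373/27201 + 19538 = 531486511/27201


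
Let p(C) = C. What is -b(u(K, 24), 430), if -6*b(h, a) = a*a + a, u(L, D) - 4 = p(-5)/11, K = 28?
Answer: 92665/3 ≈ 30888.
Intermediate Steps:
u(L, D) = 39/11 (u(L, D) = 4 - 5/11 = 39/11)
b(h, a) = -a/6 - a**2/6 (b(h, a) = -(a*a + a)/6 = -(a**2 + a)/6 = -(a + a**2)/6 = -a/6 - a**2/6)
-b(u(K, 24), 430) = -(-1)*430*(1 + 430)/6 = -(-1)*430*431/6 = -1*(-92665/3) = 92665/3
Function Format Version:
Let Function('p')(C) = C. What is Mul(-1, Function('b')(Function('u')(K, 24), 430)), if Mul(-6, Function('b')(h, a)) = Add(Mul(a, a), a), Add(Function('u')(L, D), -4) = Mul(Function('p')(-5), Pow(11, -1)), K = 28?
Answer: Rational(92665, 3) ≈ 30888.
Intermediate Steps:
Function('u')(L, D) = Rational(39, 11) (Function('u')(L, D) = Add(4, Mul(-5, Pow(11, -1))) = Add(4, Mul(-5, Rational(1, 11))) = Add(4, Rational(-5, 11)) = Rational(39, 11))
Function('b')(h, a) = Add(Mul(Rational(-1, 6), a), Mul(Rational(-1, 6), Pow(a, 2))) (Function('b')(h, a) = Mul(Rational(-1, 6), Add(Mul(a, a), a)) = Mul(Rational(-1, 6), Add(Pow(a, 2), a)) = Mul(Rational(-1, 6), Add(a, Pow(a, 2))) = Add(Mul(Rational(-1, 6), a), Mul(Rational(-1, 6), Pow(a, 2))))
Mul(-1, Function('b')(Function('u')(K, 24), 430)) = Mul(-1, Mul(Rational(-1, 6), 430, Add(1, 430))) = Mul(-1, Mul(Rational(-1, 6), 430, 431)) = Mul(-1, Rational(-92665, 3)) = Rational(92665, 3)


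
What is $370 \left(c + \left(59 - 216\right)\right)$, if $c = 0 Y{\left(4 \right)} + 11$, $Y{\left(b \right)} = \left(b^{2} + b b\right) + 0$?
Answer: $-54020$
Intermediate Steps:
$Y{\left(b \right)} = 2 b^{2}$ ($Y{\left(b \right)} = \left(b^{2} + b^{2}\right) + 0 = 2 b^{2} + 0 = 2 b^{2}$)
$c = 11$ ($c = 0 \cdot 2 \cdot 4^{2} + 11 = 0 \cdot 2 \cdot 16 + 11 = 0 \cdot 32 + 11 = 0 + 11 = 11$)
$370 \left(c + \left(59 - 216\right)\right) = 370 \left(11 + \left(59 - 216\right)\right) = 370 \left(11 - 157\right) = 370 \left(-146\right) = -54020$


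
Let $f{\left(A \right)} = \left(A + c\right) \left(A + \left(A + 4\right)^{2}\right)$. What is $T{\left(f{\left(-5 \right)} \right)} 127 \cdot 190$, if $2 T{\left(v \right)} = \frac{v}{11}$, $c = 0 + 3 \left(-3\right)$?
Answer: $\frac{675640}{11} \approx 61422.0$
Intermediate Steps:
$c = -9$ ($c = 0 - 9 = -9$)
$f{\left(A \right)} = \left(-9 + A\right) \left(A + \left(4 + A\right)^{2}\right)$ ($f{\left(A \right)} = \left(A - 9\right) \left(A + \left(A + 4\right)^{2}\right) = \left(-9 + A\right) \left(A + \left(4 + A\right)^{2}\right)$)
$T{\left(v \right)} = \frac{v}{22}$ ($T{\left(v \right)} = \frac{v \frac{1}{11}}{2} = \frac{\frac{1}{11} v}{2} = \frac{v}{22}$)
$T{\left(f{\left(-5 \right)} \right)} 127 \cdot 190 = \frac{-144 + \left(-5\right)^{3} - -325}{22} \cdot 127 \cdot 190 = \frac{-144 - 125 + 325}{22} \cdot 127 \cdot 190 = \frac{1}{22} \cdot 56 \cdot 127 \cdot 190 = \frac{28}{11} \cdot 127 \cdot 190 = \frac{3556}{11} \cdot 190 = \frac{675640}{11}$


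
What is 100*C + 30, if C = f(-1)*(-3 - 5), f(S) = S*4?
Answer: 3230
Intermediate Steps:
f(S) = 4*S
C = 32 (C = (4*(-1))*(-3 - 5) = -4*(-8) = 32)
100*C + 30 = 100*32 + 30 = 3200 + 30 = 3230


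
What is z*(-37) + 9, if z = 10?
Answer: -361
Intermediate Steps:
z*(-37) + 9 = 10*(-37) + 9 = -370 + 9 = -361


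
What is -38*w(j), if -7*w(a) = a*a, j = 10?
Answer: 3800/7 ≈ 542.86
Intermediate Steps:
w(a) = -a**2/7 (w(a) = -a*a/7 = -a**2/7)
-38*w(j) = -(-38)*10**2/7 = -(-38)*100/7 = -38*(-100/7) = 3800/7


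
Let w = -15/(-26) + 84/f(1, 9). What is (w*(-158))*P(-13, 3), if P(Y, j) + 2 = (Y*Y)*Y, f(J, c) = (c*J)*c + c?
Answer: 34107223/65 ≈ 5.2473e+5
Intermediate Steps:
f(J, c) = c + J*c² (f(J, c) = (J*c)*c + c = J*c² + c = c + J*c²)
P(Y, j) = -2 + Y³ (P(Y, j) = -2 + (Y*Y)*Y = -2 + Y²*Y = -2 + Y³)
w = 589/390 (w = -15/(-26) + 84/((9*(1 + 1*9))) = -15*(-1/26) + 84/((9*(1 + 9))) = 15/26 + 84/((9*10)) = 15/26 + 84/90 = 15/26 + 84*(1/90) = 15/26 + 14/15 = 589/390 ≈ 1.5103)
(w*(-158))*P(-13, 3) = ((589/390)*(-158))*(-2 + (-13)³) = -46531*(-2 - 2197)/195 = -46531/195*(-2199) = 34107223/65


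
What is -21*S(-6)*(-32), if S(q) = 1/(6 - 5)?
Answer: 672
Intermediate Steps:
S(q) = 1 (S(q) = 1/1 = 1)
-21*S(-6)*(-32) = -21*1*(-32) = -21*(-32) = 672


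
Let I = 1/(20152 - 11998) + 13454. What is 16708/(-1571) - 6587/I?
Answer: -1917312080494/172344853607 ≈ -11.125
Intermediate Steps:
I = 109703917/8154 (I = 1/8154 + 13454 = 109703917/8154 ≈ 13454.)
16708/(-1571) - 6587/I = 16708/(-1571) - 6587/109703917/8154 = 16708*(-1/1571) - 6587*8154/109703917 = -16708/1571 - 53710398/109703917 = -1917312080494/172344853607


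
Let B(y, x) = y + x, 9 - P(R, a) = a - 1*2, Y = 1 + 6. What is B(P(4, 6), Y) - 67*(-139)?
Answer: 9325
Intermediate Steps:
Y = 7
P(R, a) = 11 - a (P(R, a) = 9 - (a - 1*2) = 9 - (a - 2) = 9 - (-2 + a) = 9 + (2 - a) = 11 - a)
B(y, x) = x + y
B(P(4, 6), Y) - 67*(-139) = (7 + (11 - 1*6)) - 67*(-139) = (7 + (11 - 6)) + 9313 = (7 + 5) + 9313 = 12 + 9313 = 9325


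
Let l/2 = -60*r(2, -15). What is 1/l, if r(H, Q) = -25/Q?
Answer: -1/200 ≈ -0.0050000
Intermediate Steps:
l = -200 (l = 2*(-(-1500)/(-15)) = 2*(-(-1500)*(-1)/15) = 2*(-60*5/3) = 2*(-100) = -200)
1/l = 1/(-200) = -1/200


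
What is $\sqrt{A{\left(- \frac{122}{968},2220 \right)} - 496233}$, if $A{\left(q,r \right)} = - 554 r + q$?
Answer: $\frac{i \sqrt{835438753}}{22} \approx 1313.8 i$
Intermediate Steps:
$A{\left(q,r \right)} = q - 554 r$
$\sqrt{A{\left(- \frac{122}{968},2220 \right)} - 496233} = \sqrt{\left(- \frac{122}{968} - 1229880\right) - 496233} = \sqrt{\left(\left(-122\right) \frac{1}{968} - 1229880\right) - 496233} = \sqrt{\left(- \frac{61}{484} - 1229880\right) - 496233} = \sqrt{- \frac{595261981}{484} - 496233} = \sqrt{- \frac{835438753}{484}} = \frac{i \sqrt{835438753}}{22}$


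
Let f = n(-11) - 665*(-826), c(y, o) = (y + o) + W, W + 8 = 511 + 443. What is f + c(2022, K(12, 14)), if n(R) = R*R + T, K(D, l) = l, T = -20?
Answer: 552373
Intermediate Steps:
W = 946 (W = -8 + (511 + 443) = -8 + 954 = 946)
n(R) = -20 + R² (n(R) = R*R - 20 = R² - 20 = -20 + R²)
c(y, o) = 946 + o + y (c(y, o) = (y + o) + 946 = (o + y) + 946 = 946 + o + y)
f = 549391 (f = (-20 + (-11)²) - 665*(-826) = (-20 + 121) + 549290 = 101 + 549290 = 549391)
f + c(2022, K(12, 14)) = 549391 + (946 + 14 + 2022) = 549391 + 2982 = 552373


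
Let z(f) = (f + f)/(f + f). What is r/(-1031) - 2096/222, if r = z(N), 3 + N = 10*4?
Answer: -1080599/114441 ≈ -9.4424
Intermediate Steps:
N = 37 (N = -3 + 10*4 = -3 + 40 = 37)
z(f) = 1 (z(f) = (2*f)/((2*f)) = (2*f)*(1/(2*f)) = 1)
r = 1
r/(-1031) - 2096/222 = 1/(-1031) - 2096/222 = 1*(-1/1031) - 2096*1/222 = -1/1031 - 1048/111 = -1080599/114441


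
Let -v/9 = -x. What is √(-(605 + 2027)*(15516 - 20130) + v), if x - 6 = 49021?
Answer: √12585291 ≈ 3547.6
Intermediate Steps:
x = 49027 (x = 6 + 49021 = 49027)
v = 441243 (v = -(-9)*49027 = -9*(-49027) = 441243)
√(-(605 + 2027)*(15516 - 20130) + v) = √(-(605 + 2027)*(15516 - 20130) + 441243) = √(-2632*(-4614) + 441243) = √(-1*(-12144048) + 441243) = √(12144048 + 441243) = √12585291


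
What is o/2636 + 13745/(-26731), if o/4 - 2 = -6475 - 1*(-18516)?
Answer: 312863478/17615729 ≈ 17.760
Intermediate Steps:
o = 48172 (o = 8 + 4*(-6475 - 1*(-18516)) = 8 + 4*(-6475 + 18516) = 8 + 4*12041 = 8 + 48164 = 48172)
o/2636 + 13745/(-26731) = 48172/2636 + 13745/(-26731) = 48172*(1/2636) + 13745*(-1/26731) = 12043/659 - 13745/26731 = 312863478/17615729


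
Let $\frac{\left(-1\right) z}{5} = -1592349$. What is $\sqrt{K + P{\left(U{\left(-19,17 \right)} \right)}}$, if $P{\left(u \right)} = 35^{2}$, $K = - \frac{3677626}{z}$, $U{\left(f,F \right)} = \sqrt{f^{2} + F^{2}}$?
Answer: $\frac{\sqrt{77622714399738255}}{7961745} \approx 34.993$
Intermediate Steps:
$z = 7961745$ ($z = \left(-5\right) \left(-1592349\right) = 7961745$)
$U{\left(f,F \right)} = \sqrt{F^{2} + f^{2}}$
$K = - \frac{3677626}{7961745} \approx -0.46191$
$P{\left(u \right)} = 1225$
$\sqrt{K + P{\left(U{\left(-19,17 \right)} \right)}} = \sqrt{- \frac{3677626}{7961745} + 1225} = \sqrt{\frac{9749459999}{7961745}} = \frac{\sqrt{77622714399738255}}{7961745}$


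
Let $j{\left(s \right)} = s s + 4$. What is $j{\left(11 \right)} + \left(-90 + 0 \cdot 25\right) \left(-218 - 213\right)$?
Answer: $38915$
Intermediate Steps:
$j{\left(s \right)} = 4 + s^{2}$ ($j{\left(s \right)} = s^{2} + 4 = 4 + s^{2}$)
$j{\left(11 \right)} + \left(-90 + 0 \cdot 25\right) \left(-218 - 213\right) = \left(4 + 11^{2}\right) + \left(-90 + 0 \cdot 25\right) \left(-218 - 213\right) = \left(4 + 121\right) + \left(-90 + 0\right) \left(-431\right) = 125 - -38790 = 125 + 38790 = 38915$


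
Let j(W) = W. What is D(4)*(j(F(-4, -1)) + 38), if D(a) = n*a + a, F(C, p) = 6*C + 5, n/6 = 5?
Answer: 2356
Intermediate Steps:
n = 30 (n = 6*5 = 30)
F(C, p) = 5 + 6*C
D(a) = 31*a (D(a) = 30*a + a = 31*a)
D(4)*(j(F(-4, -1)) + 38) = (31*4)*((5 + 6*(-4)) + 38) = 124*((5 - 24) + 38) = 124*(-19 + 38) = 124*19 = 2356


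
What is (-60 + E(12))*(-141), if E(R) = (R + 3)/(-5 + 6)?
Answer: 6345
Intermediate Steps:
E(R) = 3 + R (E(R) = (3 + R)/1 = (3 + R)*1 = 3 + R)
(-60 + E(12))*(-141) = (-60 + (3 + 12))*(-141) = (-60 + 15)*(-141) = -45*(-141) = 6345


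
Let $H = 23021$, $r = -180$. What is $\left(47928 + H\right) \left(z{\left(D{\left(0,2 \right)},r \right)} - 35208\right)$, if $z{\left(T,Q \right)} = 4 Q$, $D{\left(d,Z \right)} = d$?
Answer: $-2549055672$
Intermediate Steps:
$\left(47928 + H\right) \left(z{\left(D{\left(0,2 \right)},r \right)} - 35208\right) = \left(47928 + 23021\right) \left(4 \left(-180\right) - 35208\right) = 70949 \left(-720 - 35208\right) = 70949 \left(-35928\right) = -2549055672$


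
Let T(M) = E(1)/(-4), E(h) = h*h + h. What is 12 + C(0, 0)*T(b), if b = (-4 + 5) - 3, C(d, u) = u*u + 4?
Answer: 10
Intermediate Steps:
E(h) = h + h² (E(h) = h² + h = h + h²)
C(d, u) = 4 + u² (C(d, u) = u² + 4 = 4 + u²)
b = -2 (b = 1 - 3 = -2)
T(M) = -½ (T(M) = (1*(1 + 1))/(-4) = (1*2)*(-¼) = 2*(-¼) = -½)
12 + C(0, 0)*T(b) = 12 + (4 + 0²)*(-½) = 12 + (4 + 0)*(-½) = 12 + 4*(-½) = 12 - 2 = 10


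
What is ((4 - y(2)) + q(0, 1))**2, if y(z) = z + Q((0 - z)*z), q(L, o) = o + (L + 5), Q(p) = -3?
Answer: 121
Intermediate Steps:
q(L, o) = 5 + L + o (q(L, o) = o + (5 + L) = 5 + L + o)
y(z) = -3 + z (y(z) = z - 3 = -3 + z)
((4 - y(2)) + q(0, 1))**2 = ((4 - (-3 + 2)) + (5 + 0 + 1))**2 = ((4 - 1*(-1)) + 6)**2 = ((4 + 1) + 6)**2 = (5 + 6)**2 = 11**2 = 121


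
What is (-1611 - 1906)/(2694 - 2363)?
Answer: -3517/331 ≈ -10.625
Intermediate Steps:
(-1611 - 1906)/(2694 - 2363) = -3517/331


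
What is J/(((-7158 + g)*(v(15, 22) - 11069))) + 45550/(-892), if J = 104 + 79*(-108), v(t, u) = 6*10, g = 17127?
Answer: -2499523361887/48947929566 ≈ -51.065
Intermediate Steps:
v(t, u) = 60
J = -8428 (J = 104 - 8532 = -8428)
J/(((-7158 + g)*(v(15, 22) - 11069))) + 45550/(-892) = -8428*1/((-7158 + 17127)*(60 - 11069)) + 45550/(-892) = -8428/(9969*(-11009)) + 45550*(-1/892) = -8428/(-109748721) - 22775/446 = -8428*(-1/109748721) - 22775/446 = 8428/109748721 - 22775/446 = -2499523361887/48947929566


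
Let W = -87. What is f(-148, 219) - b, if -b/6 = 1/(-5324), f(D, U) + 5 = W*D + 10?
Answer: 34289219/2662 ≈ 12881.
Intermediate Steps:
f(D, U) = 5 - 87*D (f(D, U) = -5 + (-87*D + 10) = -5 + (10 - 87*D) = 5 - 87*D)
b = 3/2662 (b = -6/(-5324) = -6*(-1/5324) = 3/2662 ≈ 0.0011270)
f(-148, 219) - b = (5 - 87*(-148)) - 1*3/2662 = (5 + 12876) - 3/2662 = 12881 - 3/2662 = 34289219/2662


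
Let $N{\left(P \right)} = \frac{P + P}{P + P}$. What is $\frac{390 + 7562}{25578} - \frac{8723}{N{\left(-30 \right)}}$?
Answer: $- \frac{15936353}{1827} \approx -8722.7$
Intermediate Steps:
$N{\left(P \right)} = 1$ ($N{\left(P \right)} = \frac{2 P}{2 P} = 2 P \frac{1}{2 P} = 1$)
$\frac{390 + 7562}{25578} - \frac{8723}{N{\left(-30 \right)}} = \frac{390 + 7562}{25578} - \frac{8723}{1} = 7952 \cdot \frac{1}{25578} - 8723 = \frac{568}{1827} - 8723 = - \frac{15936353}{1827}$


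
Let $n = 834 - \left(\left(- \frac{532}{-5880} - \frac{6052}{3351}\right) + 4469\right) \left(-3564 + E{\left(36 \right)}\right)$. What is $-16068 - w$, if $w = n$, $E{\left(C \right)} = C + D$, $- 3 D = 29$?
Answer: $- \frac{3711053455363}{234570} \approx -1.5821 \cdot 10^{7}$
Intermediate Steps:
$D = - \frac{29}{3}$ ($D = \left(- \frac{1}{3}\right) 29 = - \frac{29}{3} \approx -9.6667$)
$E{\left(C \right)} = - \frac{29}{3} + C$ ($E{\left(C \right)} = C - \frac{29}{3} = - \frac{29}{3} + C$)
$n = \frac{3707284384603}{234570}$ ($n = 834 - \left(\left(- \frac{532}{-5880} - \frac{6052}{3351}\right) + 4469\right) \left(-3564 + \left(- \frac{29}{3} + 36\right)\right) = 834 - \left(\left(\left(-532\right) \left(- \frac{1}{5880}\right) - \frac{6052}{3351}\right) + 4469\right) \left(-3564 + \frac{79}{3}\right) = 834 - \left(\left(\frac{19}{210} - \frac{6052}{3351}\right) + 4469\right) \left(- \frac{10613}{3}\right) = 834 - \left(- \frac{134139}{78190} + 4469\right) \left(- \frac{10613}{3}\right) = 834 - \frac{349296971}{78190} \left(- \frac{10613}{3}\right) = 834 - - \frac{3707088753223}{234570} = 834 + \frac{3707088753223}{234570} = \frac{3707284384603}{234570} \approx 1.5805 \cdot 10^{7}$)
$w = \frac{3707284384603}{234570} \approx 1.5805 \cdot 10^{7}$
$-16068 - w = -16068 - \frac{3707284384603}{234570} = - \frac{3711053455363}{234570}$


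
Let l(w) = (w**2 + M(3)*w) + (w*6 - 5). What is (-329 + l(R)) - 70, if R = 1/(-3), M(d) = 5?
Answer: -3668/9 ≈ -407.56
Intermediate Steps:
R = -1/3 ≈ -0.33333
l(w) = -5 + w**2 + 11*w (l(w) = (w**2 + 5*w) + (w*6 - 5) = (w**2 + 5*w) + (6*w - 5) = (w**2 + 5*w) + (-5 + 6*w) = -5 + w**2 + 11*w)
(-329 + l(R)) - 70 = (-329 + (-5 + (-1/3)**2 + 11*(-1/3))) - 70 = (-329 + (-5 + 1/9 - 11/3)) - 70 = (-329 - 77/9) - 70 = -3038/9 - 70 = -3668/9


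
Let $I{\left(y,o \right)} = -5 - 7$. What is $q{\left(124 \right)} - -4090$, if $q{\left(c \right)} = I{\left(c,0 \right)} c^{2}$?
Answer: $-180422$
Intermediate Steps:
$I{\left(y,o \right)} = -12$ ($I{\left(y,o \right)} = -5 - 7 = -12$)
$q{\left(c \right)} = - 12 c^{2}$
$q{\left(124 \right)} - -4090 = - 12 \cdot 124^{2} - -4090 = \left(-12\right) 15376 + 4090 = -184512 + 4090 = -180422$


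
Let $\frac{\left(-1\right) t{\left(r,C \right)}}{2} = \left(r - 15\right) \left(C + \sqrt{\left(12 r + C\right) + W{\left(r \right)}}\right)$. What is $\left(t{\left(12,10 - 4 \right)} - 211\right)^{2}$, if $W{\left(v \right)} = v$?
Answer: $36457 - 18900 \sqrt{2} \approx 9728.4$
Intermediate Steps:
$t{\left(r,C \right)} = - 2 \left(-15 + r\right) \left(C + \sqrt{C + 13 r}\right)$ ($t{\left(r,C \right)} = - 2 \left(r - 15\right) \left(C + \sqrt{\left(12 r + C\right) + r}\right) = - 2 \left(-15 + r\right) \left(C + \sqrt{\left(C + 12 r\right) + r}\right) = - 2 \left(-15 + r\right) \left(C + \sqrt{C + 13 r}\right)$)
$\left(t{\left(12,10 - 4 \right)} - 211\right)^{2} = \left(\left(30 \left(10 - 4\right) + 30 \sqrt{\left(10 - 4\right) + 13 \cdot 12} - 2 \left(10 - 4\right) 12 - 24 \sqrt{\left(10 - 4\right) + 13 \cdot 12}\right) - 211\right)^{2} = \left(\left(30 \left(10 - 4\right) + 30 \sqrt{\left(10 - 4\right) + 156} - 2 \left(10 - 4\right) 12 - 24 \sqrt{\left(10 - 4\right) + 156}\right) - 211\right)^{2} = \left(\left(30 \cdot 6 + 30 \sqrt{6 + 156} - 12 \cdot 12 - 24 \sqrt{6 + 156}\right) - 211\right)^{2} = \left(\left(180 + 30 \sqrt{162} - 144 - 24 \sqrt{162}\right) - 211\right)^{2} = \left(\left(180 + 30 \cdot 9 \sqrt{2} - 144 - 24 \cdot 9 \sqrt{2}\right) - 211\right)^{2} = \left(\left(180 + 270 \sqrt{2} - 144 - 216 \sqrt{2}\right) - 211\right)^{2} = \left(\left(36 + 54 \sqrt{2}\right) - 211\right)^{2} = \left(-175 + 54 \sqrt{2}\right)^{2}$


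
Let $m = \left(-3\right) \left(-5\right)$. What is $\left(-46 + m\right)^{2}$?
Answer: $961$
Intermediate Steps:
$m = 15$
$\left(-46 + m\right)^{2} = \left(-46 + 15\right)^{2} = \left(-31\right)^{2} = 961$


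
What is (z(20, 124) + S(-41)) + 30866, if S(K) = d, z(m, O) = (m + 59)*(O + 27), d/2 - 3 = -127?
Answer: 42547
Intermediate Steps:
d = -248 (d = 6 + 2*(-127) = 6 - 254 = -248)
z(m, O) = (27 + O)*(59 + m) (z(m, O) = (59 + m)*(27 + O) = (27 + O)*(59 + m))
S(K) = -248
(z(20, 124) + S(-41)) + 30866 = ((1593 + 27*20 + 59*124 + 124*20) - 248) + 30866 = ((1593 + 540 + 7316 + 2480) - 248) + 30866 = (11929 - 248) + 30866 = 11681 + 30866 = 42547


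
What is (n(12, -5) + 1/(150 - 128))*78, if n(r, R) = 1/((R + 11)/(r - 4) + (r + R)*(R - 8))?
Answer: 10647/3971 ≈ 2.6812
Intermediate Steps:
n(r, R) = 1/((11 + R)/(-4 + r) + (-8 + R)*(R + r)) (n(r, R) = 1/((11 + R)/(-4 + r) + (R + r)*(-8 + R)) = 1/((11 + R)/(-4 + r) + (-8 + R)*(R + r)))
(n(12, -5) + 1/(150 - 128))*78 = ((-4 + 12)/(11 - 8*12² - 4*(-5)² + 32*12 + 33*(-5) - 5*12² + 12*(-5)² - 12*(-5)*12) + 1/(150 - 128))*78 = (8/(11 - 8*144 - 4*25 + 384 - 165 - 5*144 + 12*25 + 720) + 1/22)*78 = (8/(11 - 1152 - 100 + 384 - 165 - 720 + 300 + 720) + 1/22)*78 = (8/(-722) + 1/22)*78 = (-1/722*8 + 1/22)*78 = (-4/361 + 1/22)*78 = (273/7942)*78 = 10647/3971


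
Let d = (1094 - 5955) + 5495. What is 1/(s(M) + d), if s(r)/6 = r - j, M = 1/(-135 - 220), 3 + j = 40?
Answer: 355/146254 ≈ 0.0024273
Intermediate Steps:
j = 37 (j = -3 + 40 = 37)
M = -1/355 (M = 1/(-355) = -1/355 ≈ -0.0028169)
s(r) = -222 + 6*r (s(r) = 6*(r - 1*37) = 6*(r - 37) = 6*(-37 + r) = -222 + 6*r)
d = 634 (d = -4861 + 5495 = 634)
1/(s(M) + d) = 1/((-222 + 6*(-1/355)) + 634) = 1/((-222 - 6/355) + 634) = 1/(-78816/355 + 634) = 1/(146254/355) = 355/146254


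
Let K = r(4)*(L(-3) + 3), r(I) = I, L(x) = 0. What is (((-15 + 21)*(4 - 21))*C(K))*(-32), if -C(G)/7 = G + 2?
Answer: -319872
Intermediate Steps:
K = 12 (K = 4*(0 + 3) = 4*3 = 12)
C(G) = -14 - 7*G (C(G) = -7*(G + 2) = -7*(2 + G) = -14 - 7*G)
(((-15 + 21)*(4 - 21))*C(K))*(-32) = (((-15 + 21)*(4 - 21))*(-14 - 7*12))*(-32) = ((6*(-17))*(-14 - 84))*(-32) = -102*(-98)*(-32) = 9996*(-32) = -319872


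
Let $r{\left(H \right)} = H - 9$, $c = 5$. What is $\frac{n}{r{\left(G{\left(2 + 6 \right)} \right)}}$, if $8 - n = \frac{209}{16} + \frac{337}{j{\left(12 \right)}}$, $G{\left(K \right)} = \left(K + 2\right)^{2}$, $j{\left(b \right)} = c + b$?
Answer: $- \frac{967}{3536} \approx -0.27347$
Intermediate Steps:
$j{\left(b \right)} = 5 + b$
$G{\left(K \right)} = \left(2 + K\right)^{2}$
$n = - \frac{6769}{272}$ ($n = 8 - \left(\frac{209}{16} + \frac{337}{5 + 12}\right) = 8 - \left(209 \cdot \frac{1}{16} + \frac{337}{17}\right) = 8 - \left(\frac{209}{16} + 337 \cdot \frac{1}{17}\right) = 8 - \left(\frac{209}{16} + \frac{337}{17}\right) = 8 - \frac{8945}{272} = - \frac{6769}{272} \approx -24.886$)
$r{\left(H \right)} = -9 + H$ ($r{\left(H \right)} = H - 9 = -9 + H$)
$\frac{n}{r{\left(G{\left(2 + 6 \right)} \right)}} = - \frac{6769}{272 \left(-9 + \left(2 + \left(2 + 6\right)\right)^{2}\right)} = - \frac{6769}{272 \left(-9 + \left(2 + 8\right)^{2}\right)} = - \frac{6769}{272 \left(-9 + 10^{2}\right)} = - \frac{6769}{272 \left(-9 + 100\right)} = - \frac{6769}{272 \cdot 91} = \left(- \frac{6769}{272}\right) \frac{1}{91} = - \frac{967}{3536}$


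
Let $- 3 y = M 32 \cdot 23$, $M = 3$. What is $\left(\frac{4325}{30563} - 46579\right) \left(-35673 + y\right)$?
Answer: $\frac{51831475639668}{30563} \approx 1.6959 \cdot 10^{9}$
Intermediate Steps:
$y = -736$ ($y = - \frac{3 \cdot 32 \cdot 23}{3} = - \frac{96 \cdot 23}{3} = \left(- \frac{1}{3}\right) 2208 = -736$)
$\left(\frac{4325}{30563} - 46579\right) \left(-35673 + y\right) = \left(\frac{4325}{30563} - 46579\right) \left(-35673 - 736\right) = \left(4325 \cdot \frac{1}{30563} - 46579\right) \left(-36409\right) = \left(\frac{4325}{30563} - 46579\right) \left(-36409\right) = \left(- \frac{1423589652}{30563}\right) \left(-36409\right) = \frac{51831475639668}{30563}$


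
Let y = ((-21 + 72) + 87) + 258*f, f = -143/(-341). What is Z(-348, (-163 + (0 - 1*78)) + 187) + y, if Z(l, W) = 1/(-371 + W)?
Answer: 3243569/13175 ≈ 246.19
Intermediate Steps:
f = 13/31 (f = -143*(-1/341) = 13/31 ≈ 0.41935)
y = 7632/31 (y = ((-21 + 72) + 87) + 258*(13/31) = (51 + 87) + 3354/31 = 138 + 3354/31 = 7632/31 ≈ 246.19)
Z(-348, (-163 + (0 - 1*78)) + 187) + y = 1/(-371 + ((-163 + (0 - 1*78)) + 187)) + 7632/31 = 1/(-371 + ((-163 + (0 - 78)) + 187)) + 7632/31 = 1/(-371 + ((-163 - 78) + 187)) + 7632/31 = 1/(-371 + (-241 + 187)) + 7632/31 = 1/(-371 - 54) + 7632/31 = 1/(-425) + 7632/31 = -1/425 + 7632/31 = 3243569/13175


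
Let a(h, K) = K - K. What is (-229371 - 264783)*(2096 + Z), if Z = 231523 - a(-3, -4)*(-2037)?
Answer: -115443763326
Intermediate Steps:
a(h, K) = 0
Z = 231523 (Z = 231523 - 0*(-2037) = 231523 - 1*0 = 231523 + 0 = 231523)
(-229371 - 264783)*(2096 + Z) = (-229371 - 264783)*(2096 + 231523) = -494154*233619 = -115443763326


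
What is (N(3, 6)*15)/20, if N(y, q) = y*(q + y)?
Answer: 81/4 ≈ 20.250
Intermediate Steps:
(N(3, 6)*15)/20 = ((3*(6 + 3))*15)/20 = ((3*9)*15)*(1/20) = (27*15)*(1/20) = 405*(1/20) = 81/4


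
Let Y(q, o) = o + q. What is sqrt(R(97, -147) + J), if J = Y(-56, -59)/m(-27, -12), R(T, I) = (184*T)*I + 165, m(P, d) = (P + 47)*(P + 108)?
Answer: I*sqrt(850011107)/18 ≈ 1619.7*I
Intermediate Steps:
m(P, d) = (47 + P)*(108 + P)
R(T, I) = 165 + 184*I*T (R(T, I) = 184*I*T + 165 = 165 + 184*I*T)
J = -23/324 (J = (-59 - 56)/(5076 + (-27)**2 + 155*(-27)) = -115/(5076 + 729 - 4185) = -115/1620 = -115*1/1620 = -23/324 ≈ -0.070988)
sqrt(R(97, -147) + J) = sqrt((165 + 184*(-147)*97) - 23/324) = sqrt((165 - 2623656) - 23/324) = sqrt(-2623491 - 23/324) = sqrt(-850011107/324) = I*sqrt(850011107)/18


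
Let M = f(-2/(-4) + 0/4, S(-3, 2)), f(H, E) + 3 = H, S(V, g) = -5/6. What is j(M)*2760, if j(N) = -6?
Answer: -16560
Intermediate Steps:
S(V, g) = -⅚ (S(V, g) = -5*⅙ = -⅚)
f(H, E) = -3 + H
M = -5/2 (M = -3 + (-2/(-4) + 0/4) = -3 + (-2*(-¼) + 0*(¼)) = -3 + (½ + 0) = -3 + ½ = -5/2 ≈ -2.5000)
j(M)*2760 = -6*2760 = -16560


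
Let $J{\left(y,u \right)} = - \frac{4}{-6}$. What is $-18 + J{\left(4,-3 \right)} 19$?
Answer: $- \frac{16}{3} \approx -5.3333$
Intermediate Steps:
$J{\left(y,u \right)} = \frac{2}{3}$ ($J{\left(y,u \right)} = \left(-4\right) \left(- \frac{1}{6}\right) = \frac{2}{3}$)
$-18 + J{\left(4,-3 \right)} 19 = -18 + \frac{2}{3} \cdot 19 = -18 + \frac{38}{3} = - \frac{16}{3}$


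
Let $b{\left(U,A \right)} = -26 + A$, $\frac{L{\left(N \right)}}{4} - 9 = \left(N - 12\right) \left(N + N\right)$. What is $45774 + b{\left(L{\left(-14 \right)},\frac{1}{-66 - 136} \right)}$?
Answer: $\frac{9241095}{202} \approx 45748.0$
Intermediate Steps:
$L{\left(N \right)} = 36 + 8 N \left(-12 + N\right)$ ($L{\left(N \right)} = 36 + 4 \left(N - 12\right) \left(N + N\right) = 36 + 4 \left(-12 + N\right) 2 N = 36 + 4 \cdot 2 N \left(-12 + N\right) = 36 + 8 N \left(-12 + N\right)$)
$45774 + b{\left(L{\left(-14 \right)},\frac{1}{-66 - 136} \right)} = 45774 - \left(26 - \frac{1}{-66 - 136}\right) = 45774 - \left(26 - \frac{1}{-202}\right) = 45774 - \frac{5253}{202} = \frac{9241095}{202}$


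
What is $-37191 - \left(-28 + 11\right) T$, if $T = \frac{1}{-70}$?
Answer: $- \frac{2603387}{70} \approx -37191.0$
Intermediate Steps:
$T = - \frac{1}{70} \approx -0.014286$
$-37191 - \left(-28 + 11\right) T = -37191 - \left(-28 + 11\right) \left(- \frac{1}{70}\right) = -37191 - \left(-17\right) \left(- \frac{1}{70}\right) = -37191 - \frac{17}{70} = - \frac{2603387}{70}$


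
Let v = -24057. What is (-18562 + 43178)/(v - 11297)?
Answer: -12308/17677 ≈ -0.69627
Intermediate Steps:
(-18562 + 43178)/(v - 11297) = (-18562 + 43178)/(-24057 - 11297) = 24616/(-35354) = 24616*(-1/35354) = -12308/17677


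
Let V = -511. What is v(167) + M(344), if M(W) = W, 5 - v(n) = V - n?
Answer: 1027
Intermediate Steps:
v(n) = 516 + n (v(n) = 5 - (-511 - n) = 5 + (511 + n) = 516 + n)
v(167) + M(344) = (516 + 167) + 344 = 683 + 344 = 1027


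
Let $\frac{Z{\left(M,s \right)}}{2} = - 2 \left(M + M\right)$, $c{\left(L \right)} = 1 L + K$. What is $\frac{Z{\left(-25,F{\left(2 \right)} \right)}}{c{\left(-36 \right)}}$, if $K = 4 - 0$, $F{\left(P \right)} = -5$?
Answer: $- \frac{25}{4} \approx -6.25$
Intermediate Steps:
$K = 4$ ($K = 4 + 0 = 4$)
$c{\left(L \right)} = 4 + L$ ($c{\left(L \right)} = 1 L + 4 = L + 4 = 4 + L$)
$Z{\left(M,s \right)} = - 8 M$ ($Z{\left(M,s \right)} = 2 \left(- 2 \left(M + M\right)\right) = 2 \left(- 2 \cdot 2 M\right) = 2 \left(- 4 M\right) = - 8 M$)
$\frac{Z{\left(-25,F{\left(2 \right)} \right)}}{c{\left(-36 \right)}} = \frac{\left(-8\right) \left(-25\right)}{4 - 36} = \frac{200}{-32} = 200 \left(- \frac{1}{32}\right) = - \frac{25}{4}$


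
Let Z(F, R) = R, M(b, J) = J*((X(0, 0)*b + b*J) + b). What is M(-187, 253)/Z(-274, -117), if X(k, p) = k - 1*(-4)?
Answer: 4068746/39 ≈ 1.0433e+5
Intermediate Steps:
X(k, p) = 4 + k (X(k, p) = k + 4 = 4 + k)
M(b, J) = J*(5*b + J*b) (M(b, J) = J*(((4 + 0)*b + b*J) + b) = J*((4*b + J*b) + b) = J*(5*b + J*b))
M(-187, 253)/Z(-274, -117) = (253*(-187)*(5 + 253))/(-117) = (253*(-187)*258)*(-1/117) = -12206238*(-1/117) = 4068746/39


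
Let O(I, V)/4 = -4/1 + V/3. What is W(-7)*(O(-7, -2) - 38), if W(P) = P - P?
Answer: 0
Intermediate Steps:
O(I, V) = -16 + 4*V/3 (O(I, V) = 4*(-4/1 + V/3) = 4*(-4*1 + V*(1/3)) = 4*(-4 + V/3) = -16 + 4*V/3)
W(P) = 0
W(-7)*(O(-7, -2) - 38) = 0*((-16 + (4/3)*(-2)) - 38) = 0*((-16 - 8/3) - 38) = 0*(-56/3 - 38) = 0*(-170/3) = 0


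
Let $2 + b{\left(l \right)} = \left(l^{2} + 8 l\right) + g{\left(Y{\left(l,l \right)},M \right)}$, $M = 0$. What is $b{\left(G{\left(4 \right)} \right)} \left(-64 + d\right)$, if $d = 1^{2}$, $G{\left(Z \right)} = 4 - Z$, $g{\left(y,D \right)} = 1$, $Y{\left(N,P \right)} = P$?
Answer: $63$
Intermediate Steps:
$b{\left(l \right)} = -1 + l^{2} + 8 l$ ($b{\left(l \right)} = -2 + \left(\left(l^{2} + 8 l\right) + 1\right) = -2 + \left(1 + l^{2} + 8 l\right) = -1 + l^{2} + 8 l$)
$d = 1$
$b{\left(G{\left(4 \right)} \right)} \left(-64 + d\right) = \left(-1 + \left(4 - 4\right)^{2} + 8 \left(4 - 4\right)\right) \left(-64 + 1\right) = \left(-1 + \left(4 - 4\right)^{2} + 8 \left(4 - 4\right)\right) \left(-63\right) = \left(-1 + 0^{2} + 8 \cdot 0\right) \left(-63\right) = \left(-1 + 0 + 0\right) \left(-63\right) = \left(-1\right) \left(-63\right) = 63$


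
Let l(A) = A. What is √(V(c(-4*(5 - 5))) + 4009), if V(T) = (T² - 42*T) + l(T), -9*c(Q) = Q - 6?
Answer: √35839/3 ≈ 63.104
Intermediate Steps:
c(Q) = ⅔ - Q/9 (c(Q) = -(Q - 6)/9 = -(-6 + Q)/9 = ⅔ - Q/9)
V(T) = T² - 41*T (V(T) = (T² - 42*T) + T = T² - 41*T)
√(V(c(-4*(5 - 5))) + 4009) = √((⅔ - (-4)*(5 - 5)/9)*(-41 + (⅔ - (-4)*(5 - 5)/9)) + 4009) = √((⅔ - (-4)*0/9)*(-41 + (⅔ - (-4)*0/9)) + 4009) = √((⅔ - ⅑*0)*(-41 + (⅔ - ⅑*0)) + 4009) = √((⅔ + 0)*(-41 + (⅔ + 0)) + 4009) = √(2*(-41 + ⅔)/3 + 4009) = √((⅔)*(-121/3) + 4009) = √(-242/9 + 4009) = √(35839/9) = √35839/3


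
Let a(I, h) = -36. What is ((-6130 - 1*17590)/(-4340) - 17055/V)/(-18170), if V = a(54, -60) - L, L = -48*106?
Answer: -763579/6639826760 ≈ -0.00011500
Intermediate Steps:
L = -5088
V = 5052 (V = -36 - 1*(-5088) = -36 + 5088 = 5052)
((-6130 - 1*17590)/(-4340) - 17055/V)/(-18170) = ((-6130 - 1*17590)/(-4340) - 17055/5052)/(-18170) = ((-6130 - 17590)*(-1/4340) - 17055*1/5052)*(-1/18170) = (-23720*(-1/4340) - 5685/1684)*(-1/18170) = (1186/217 - 5685/1684)*(-1/18170) = (763579/365428)*(-1/18170) = -763579/6639826760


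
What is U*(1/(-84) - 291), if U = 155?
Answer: -3788975/84 ≈ -45107.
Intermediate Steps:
U*(1/(-84) - 291) = 155*(1/(-84) - 291) = 155*(-1/84 - 291) = 155*(-24445/84) = -3788975/84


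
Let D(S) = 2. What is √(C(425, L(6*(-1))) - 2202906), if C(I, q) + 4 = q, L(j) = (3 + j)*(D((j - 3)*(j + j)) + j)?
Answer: I*√2202898 ≈ 1484.2*I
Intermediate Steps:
L(j) = (2 + j)*(3 + j) (L(j) = (3 + j)*(2 + j) = (2 + j)*(3 + j))
C(I, q) = -4 + q
√(C(425, L(6*(-1))) - 2202906) = √((-4 + (6 + (6*(-1))² + 5*(6*(-1)))) - 2202906) = √((-4 + (6 + (-6)² + 5*(-6))) - 2202906) = √((-4 + (6 + 36 - 30)) - 2202906) = √((-4 + 12) - 2202906) = √(8 - 2202906) = √(-2202898) = I*√2202898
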